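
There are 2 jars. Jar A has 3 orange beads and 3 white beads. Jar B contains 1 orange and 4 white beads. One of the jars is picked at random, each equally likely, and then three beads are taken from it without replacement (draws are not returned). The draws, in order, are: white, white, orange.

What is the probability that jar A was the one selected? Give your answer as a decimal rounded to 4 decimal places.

Compute the likelihood of the observed sequence for each case: P(data | jar A) = (3/6)(2/5)(3/4) = 3/20; P(data | jar B) = (4/5)(3/4)(1/3) = 1/5.
Multiplying each by its prior: 1/2 · 3/20 = 3/40, 1/2 · 1/5 = 1/10; summing to 7/40.
Hence P(jar A | data) = (3/40) / (7/40) = 3/7.

0.4286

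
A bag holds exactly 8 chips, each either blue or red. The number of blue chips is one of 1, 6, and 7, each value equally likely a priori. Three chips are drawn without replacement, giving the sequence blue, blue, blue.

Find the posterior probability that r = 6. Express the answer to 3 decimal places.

Under each hypothesis, the probability of the observed sequence is: P(data | r = 1) = (1/8)(0/7) = 0; P(data | r = 6) = (6/8)(5/7)(4/6) = 5/14; P(data | r = 7) = (7/8)(6/7)(5/6) = 5/8.
Multiplying each by its prior: 1/3 · 0 = 0, 1/3 · 5/14 = 5/42, 1/3 · 5/8 = 5/24; summing to 55/168.
Therefore the posterior P(r = 6 | data) = (5/42) / (55/168) = 4/11.

0.364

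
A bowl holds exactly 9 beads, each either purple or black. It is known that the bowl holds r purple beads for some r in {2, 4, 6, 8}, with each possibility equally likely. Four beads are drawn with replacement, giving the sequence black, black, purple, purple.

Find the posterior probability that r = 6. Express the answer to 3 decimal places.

For each hypothesis, P(data | H) works out to: P(data | r = 2) = (7/9)(7/9)(2/9)(2/9) = 0.029873; P(data | r = 4) = (5/9)(5/9)(4/9)(4/9) = 0.060966; P(data | r = 6) = (3/9)(3/9)(6/9)(6/9) = 0.049383; P(data | r = 8) = (1/9)(1/9)(8/9)(8/9) = 0.0097546.
The prior-weighted likelihoods are 1/4 · 0.029873 = 0.0074684, 1/4 · 0.060966 = 0.015242, 1/4 · 0.049383 = 0.012346, 1/4 · 0.0097546 = 0.0024387; with total 0.037494.
Hence P(r = 6 | data) = (0.012346) / (0.037494) = 0.32927.

0.329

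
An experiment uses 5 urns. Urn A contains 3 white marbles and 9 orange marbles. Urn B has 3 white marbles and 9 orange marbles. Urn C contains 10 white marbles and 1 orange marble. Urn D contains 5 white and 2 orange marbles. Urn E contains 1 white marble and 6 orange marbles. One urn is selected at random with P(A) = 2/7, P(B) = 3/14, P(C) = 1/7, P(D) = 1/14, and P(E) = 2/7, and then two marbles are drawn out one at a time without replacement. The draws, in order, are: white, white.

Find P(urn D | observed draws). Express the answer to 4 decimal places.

0.1959

The likelihood of the observed sequence under each hypothesis: P(data | urn A) = (3/12)(2/11) = 0.045455; P(data | urn B) = (3/12)(2/11) = 0.045455; P(data | urn C) = (10/11)(9/10) = 0.81818; P(data | urn D) = (5/7)(4/6) = 0.47619; P(data | urn E) = (1/7)(0/6) = 0.
Weighting by the prior gives 2/7 · 0.045455 = 0.012987, 3/14 · 0.045455 = 0.0097403, 1/7 · 0.81818 = 0.11688, 1/14 · 0.47619 = 0.034014, 2/7 · 0 = 0; these sum to 0.17362.
Hence P(urn D | data) = (0.034014) / (0.17362) = 0.1959.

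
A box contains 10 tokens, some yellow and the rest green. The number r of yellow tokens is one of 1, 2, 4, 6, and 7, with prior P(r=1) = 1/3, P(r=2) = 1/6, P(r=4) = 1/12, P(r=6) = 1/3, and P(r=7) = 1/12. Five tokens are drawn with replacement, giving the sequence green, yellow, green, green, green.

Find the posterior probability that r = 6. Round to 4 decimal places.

0.1127

Under each hypothesis, the probability of the observed sequence is: P(data | r = 1) = (9/10)(1/10)(9/10)(9/10)(9/10) = 0.06561; P(data | r = 2) = (8/10)(2/10)(8/10)(8/10)(8/10) = 0.08192; P(data | r = 4) = (6/10)(4/10)(6/10)(6/10)(6/10) = 0.05184; P(data | r = 6) = (4/10)(6/10)(4/10)(4/10)(4/10) = 0.01536; P(data | r = 7) = (3/10)(7/10)(3/10)(3/10)(3/10) = 0.00567.
Weighting by the prior gives 1/3 · 0.06561 = 0.02187, 1/6 · 0.08192 = 0.013653, 1/12 · 0.05184 = 0.00432, 1/3 · 0.01536 = 0.00512, 1/12 · 0.00567 = 0.0004725; summing to 0.045436.
So P(r = 6 | data) = (0.00512) / (0.045436) = 0.11269.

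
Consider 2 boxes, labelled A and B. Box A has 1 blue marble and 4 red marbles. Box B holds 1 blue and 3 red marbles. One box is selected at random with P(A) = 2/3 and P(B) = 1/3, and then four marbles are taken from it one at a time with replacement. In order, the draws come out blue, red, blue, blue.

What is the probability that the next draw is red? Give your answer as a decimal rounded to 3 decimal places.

Under each hypothesis, the probability of the observed sequence is: P(data | box A) = (1/5)(4/5)(1/5)(1/5) = 0.0064; P(data | box B) = (1/4)(3/4)(1/4)(1/4) = 0.011719.
The prior-weighted likelihoods are 2/3 · 0.0064 = 0.0042667, 1/3 · 0.011719 = 0.0039062; with total 0.0081729.
Normalising, the posterior is P(box A | data) = 0.52205, P(box B | data) = 0.47795.
Averaging over the posterior, P(red next | data) = (4/5)(0.52205) + (3/4)(0.47795) = 0.7761.

0.776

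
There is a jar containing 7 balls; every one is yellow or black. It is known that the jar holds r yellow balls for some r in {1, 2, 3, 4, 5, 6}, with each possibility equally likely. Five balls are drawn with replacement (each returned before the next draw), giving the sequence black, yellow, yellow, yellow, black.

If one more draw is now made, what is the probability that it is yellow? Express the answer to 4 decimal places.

Compute the likelihood of the observed sequence for each case: P(data | r = 1) = (6/7)(1/7)(1/7)(1/7)(6/7) = 0.002142; P(data | r = 2) = (5/7)(2/7)(2/7)(2/7)(5/7) = 0.0119; P(data | r = 3) = (4/7)(3/7)(3/7)(3/7)(4/7) = 0.025704; P(data | r = 4) = (3/7)(4/7)(4/7)(4/7)(3/7) = 0.034271; P(data | r = 5) = (2/7)(5/7)(5/7)(5/7)(2/7) = 0.02975; P(data | r = 6) = (1/7)(6/7)(6/7)(6/7)(1/7) = 0.012852.
Multiplying each by its prior: 1/6 · 0.002142 = 0.00035699, 1/6 · 0.0119 = 0.0019833, 1/6 · 0.025704 = 0.0042839, 1/6 · 0.034271 = 0.0057119, 1/6 · 0.02975 = 0.0049583, 1/6 · 0.012852 = 0.002142; summing to 0.019436.
The posterior is then P(r = 1 | data) = 0.018367, P(r = 2 | data) = 0.10204, P(r = 3 | data) = 0.22041, P(r = 4 | data) = 0.29388, P(r = 5 | data) = 0.2551, P(r = 6 | data) = 0.1102.
The predictive probability is P(yellow next | data) = (1/7)(0.018367) + (2/7)(0.10204) + (3/7)(0.22041) + (4/7)(0.29388) + (5/7)(0.2551) + (6/7)(0.1102) = 0.57085.

0.5708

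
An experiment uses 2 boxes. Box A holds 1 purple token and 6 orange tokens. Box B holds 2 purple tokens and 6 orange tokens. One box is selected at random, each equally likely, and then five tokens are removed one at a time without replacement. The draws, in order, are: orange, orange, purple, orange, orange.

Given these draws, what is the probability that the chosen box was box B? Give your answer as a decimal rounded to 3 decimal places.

The likelihood of the observed sequence under each hypothesis: P(data | box A) = (6/7)(5/6)(1/5)(4/4)(3/3) = 1/7; P(data | box B) = (6/8)(5/7)(2/6)(4/5)(3/4) = 3/28.
Multiplying each by its prior: 1/2 · 1/7 = 1/14, 1/2 · 3/28 = 3/56; with total 1/8.
So P(box B | data) = (3/56) / (1/8) = 3/7.

0.429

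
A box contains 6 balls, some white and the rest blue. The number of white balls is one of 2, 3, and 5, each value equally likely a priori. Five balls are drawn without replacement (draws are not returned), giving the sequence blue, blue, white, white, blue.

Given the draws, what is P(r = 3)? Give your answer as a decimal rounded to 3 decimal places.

Compute the likelihood of the observed sequence for each case: P(data | r = 2) = (4/6)(3/5)(2/4)(1/3)(2/2) = 1/15; P(data | r = 3) = (3/6)(2/5)(3/4)(2/3)(1/2) = 1/20; P(data | r = 5) = (1/6)(0/5) = 0.
Multiplying each by its prior: 1/3 · 1/15 = 1/45, 1/3 · 1/20 = 1/60, 1/3 · 0 = 0; these sum to 7/180.
So P(r = 3 | data) = (1/60) / (7/180) = 3/7.

0.429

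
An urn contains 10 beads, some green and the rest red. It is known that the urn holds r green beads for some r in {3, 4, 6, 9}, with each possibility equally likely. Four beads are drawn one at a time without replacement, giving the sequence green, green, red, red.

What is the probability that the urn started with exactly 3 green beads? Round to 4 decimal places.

0.2593

The likelihood of the observed sequence under each hypothesis: P(data | r = 3) = (3/10)(2/9)(7/8)(6/7) = 1/20; P(data | r = 4) = (4/10)(3/9)(6/8)(5/7) = 1/14; P(data | r = 6) = (6/10)(5/9)(4/8)(3/7) = 1/14; P(data | r = 9) = (9/10)(8/9)(1/8)(0/7) = 0.
Weighting by the prior gives 1/4 · 1/20 = 1/80, 1/4 · 1/14 = 1/56, 1/4 · 1/14 = 1/56, 1/4 · 0 = 0; with total 27/560.
Hence P(r = 3 | data) = (1/80) / (27/560) = 7/27.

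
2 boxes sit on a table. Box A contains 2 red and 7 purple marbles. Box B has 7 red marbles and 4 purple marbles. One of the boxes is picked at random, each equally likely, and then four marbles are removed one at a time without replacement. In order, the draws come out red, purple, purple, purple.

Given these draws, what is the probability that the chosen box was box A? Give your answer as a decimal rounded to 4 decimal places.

0.8675

Under each hypothesis, the probability of the observed sequence is: P(data | box A) = (2/9)(7/8)(6/7)(5/6) = 0.13889; P(data | box B) = (7/11)(4/10)(3/9)(2/8) = 0.021212.
Weighting by the prior gives 1/2 · 0.13889 = 0.069444, 1/2 · 0.021212 = 0.010606; with total 0.080051.
By Bayes' rule, P(box A | data) = (0.069444) / (0.080051) = 0.86751.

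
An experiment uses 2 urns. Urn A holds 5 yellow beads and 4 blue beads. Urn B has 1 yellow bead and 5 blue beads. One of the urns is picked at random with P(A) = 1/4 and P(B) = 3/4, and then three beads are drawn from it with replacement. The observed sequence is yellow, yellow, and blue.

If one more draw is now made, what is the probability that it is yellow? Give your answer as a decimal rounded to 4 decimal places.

0.4249

For each hypothesis, P(data | H) works out to: P(data | urn A) = (5/9)(5/9)(4/9) = 0.13717; P(data | urn B) = (1/6)(1/6)(5/6) = 0.023148.
Weighting by the prior gives 1/4 · 0.13717 = 0.034294, 3/4 · 0.023148 = 0.017361; summing to 0.051655.
Dividing through by the total gives posterior P(urn A | data) = 0.6639, P(urn B | data) = 0.3361.
The predictive probability is P(yellow next | data) = (5/9)(0.6639) + (1/6)(0.3361) = 0.42485.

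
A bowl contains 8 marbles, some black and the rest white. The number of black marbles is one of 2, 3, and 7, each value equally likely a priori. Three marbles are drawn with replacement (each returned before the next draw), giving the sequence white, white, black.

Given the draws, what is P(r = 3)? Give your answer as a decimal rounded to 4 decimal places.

0.4870

Under each hypothesis, the probability of the observed sequence is: P(data | r = 2) = (6/8)(6/8)(2/8) = 0.14062; P(data | r = 3) = (5/8)(5/8)(3/8) = 0.14648; P(data | r = 7) = (1/8)(1/8)(7/8) = 0.013672.
Weighting by the prior gives 1/3 · 0.14062 = 0.046875, 1/3 · 0.14648 = 0.048828, 1/3 · 0.013672 = 0.0045573; with total 0.10026.
By Bayes' rule, P(r = 3 | data) = (0.048828) / (0.10026) = 0.48701.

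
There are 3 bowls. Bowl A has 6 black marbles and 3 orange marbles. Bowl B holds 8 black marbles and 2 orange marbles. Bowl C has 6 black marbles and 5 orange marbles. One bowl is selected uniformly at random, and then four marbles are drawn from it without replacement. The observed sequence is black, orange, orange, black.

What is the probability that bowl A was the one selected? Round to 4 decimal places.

0.3779

Compute the likelihood of the observed sequence for each case: P(data | bowl A) = (6/9)(3/8)(2/7)(5/6) = 0.059524; P(data | bowl B) = (8/10)(2/9)(1/8)(7/7) = 0.022222; P(data | bowl C) = (6/11)(5/10)(4/9)(5/8) = 0.075758.
The prior-weighted likelihoods are 1/3 · 0.059524 = 0.019841, 1/3 · 0.022222 = 0.0074074, 1/3 · 0.075758 = 0.025253; with total 0.052501.
By Bayes' rule, P(bowl A | data) = (0.019841) / (0.052501) = 0.37792.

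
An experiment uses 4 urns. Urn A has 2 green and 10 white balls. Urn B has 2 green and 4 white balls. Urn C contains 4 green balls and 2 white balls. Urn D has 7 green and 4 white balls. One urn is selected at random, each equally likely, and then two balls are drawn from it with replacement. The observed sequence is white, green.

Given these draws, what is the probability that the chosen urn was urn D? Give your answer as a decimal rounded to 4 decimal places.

0.2840

Compute the likelihood of the observed sequence for each case: P(data | urn A) = (10/12)(2/12) = 0.13889; P(data | urn B) = (4/6)(2/6) = 0.22222; P(data | urn C) = (2/6)(4/6) = 0.22222; P(data | urn D) = (4/11)(7/11) = 0.2314.
The prior-weighted likelihoods are 1/4 · 0.13889 = 0.034722, 1/4 · 0.22222 = 0.055556, 1/4 · 0.22222 = 0.055556, 1/4 · 0.2314 = 0.057851; these sum to 0.20368.
By Bayes' rule, P(urn D | data) = (0.057851) / (0.20368) = 0.28402.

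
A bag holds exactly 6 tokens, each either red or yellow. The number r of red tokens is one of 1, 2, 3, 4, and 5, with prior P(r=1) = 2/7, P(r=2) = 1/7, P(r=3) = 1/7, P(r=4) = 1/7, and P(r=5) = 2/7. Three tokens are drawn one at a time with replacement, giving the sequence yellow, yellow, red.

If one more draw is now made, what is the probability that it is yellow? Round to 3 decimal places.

0.619

The likelihood of the observed sequence under each hypothesis: P(data | r = 1) = (5/6)(5/6)(1/6) = 25/216; P(data | r = 2) = (4/6)(4/6)(2/6) = 4/27; P(data | r = 3) = (3/6)(3/6)(3/6) = 1/8; P(data | r = 4) = (2/6)(2/6)(4/6) = 2/27; P(data | r = 5) = (1/6)(1/6)(5/6) = 5/216.
Weighting by the prior gives 2/7 · 25/216 = 25/756, 1/7 · 4/27 = 4/189, 1/7 · 1/8 = 1/56, 1/7 · 2/27 = 2/189, 2/7 · 5/216 = 5/756; with total 5/56.
Normalising, the posterior is P(r = 1 | data) = 10/27, P(r = 2 | data) = 32/135, P(r = 3 | data) = 1/5, P(r = 4 | data) = 16/135, P(r = 5 | data) = 2/27.
Averaging over the posterior, P(yellow next | data) = (5/6)(10/27) + (2/3)(32/135) + (1/2)(1/5) + (1/3)(16/135) + (1/6)(2/27) = 167/270.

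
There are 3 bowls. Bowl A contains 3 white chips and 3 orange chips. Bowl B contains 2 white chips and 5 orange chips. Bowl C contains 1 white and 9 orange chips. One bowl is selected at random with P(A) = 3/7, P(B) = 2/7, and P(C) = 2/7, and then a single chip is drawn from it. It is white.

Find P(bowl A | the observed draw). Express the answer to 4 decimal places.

0.6604

For each hypothesis, P(data | H) works out to: P(data | bowl A) = (3/6) = 1/2; P(data | bowl B) = (2/7) = 2/7; P(data | bowl C) = (1/10) = 1/10.
Weighting by the prior gives 3/7 · 1/2 = 3/14, 2/7 · 2/7 = 4/49, 2/7 · 1/10 = 1/35; these sum to 159/490.
Therefore the posterior P(bowl A | data) = (3/14) / (159/490) = 35/53.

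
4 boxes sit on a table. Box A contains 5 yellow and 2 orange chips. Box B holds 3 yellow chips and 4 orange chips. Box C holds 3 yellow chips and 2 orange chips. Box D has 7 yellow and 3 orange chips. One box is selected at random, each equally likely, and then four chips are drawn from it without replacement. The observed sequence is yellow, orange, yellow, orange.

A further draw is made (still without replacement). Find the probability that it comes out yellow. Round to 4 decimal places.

Compute the likelihood of the observed sequence for each case: P(data | box A) = (5/7)(2/6)(4/5)(1/4) = 1/21; P(data | box B) = (3/7)(4/6)(2/5)(3/4) = 3/35; P(data | box C) = (3/5)(2/4)(2/3)(1/2) = 1/10; P(data | box D) = (7/10)(3/9)(6/8)(2/7) = 1/20.
The prior-weighted likelihoods are 1/4 · 1/21 = 1/84, 1/4 · 3/35 = 3/140, 1/4 · 1/10 = 1/40, 1/4 · 1/20 = 1/80; with total 17/240.
Normalising, the posterior is P(box A | data) = 20/119, P(box B | data) = 36/119, P(box C | data) = 6/17, P(box D | data) = 3/17.
So P(yellow next | data) = Σ P(yellow next | H) P(H | data) = (1)(20/119) + (1/3)(36/119) + (1)(6/17) + (5/6)(3/17) = 183/238.

0.7689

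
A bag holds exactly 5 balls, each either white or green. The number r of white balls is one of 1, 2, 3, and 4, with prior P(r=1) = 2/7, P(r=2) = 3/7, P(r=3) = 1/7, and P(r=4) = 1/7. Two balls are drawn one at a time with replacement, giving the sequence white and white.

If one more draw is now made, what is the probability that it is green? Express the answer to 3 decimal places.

Compute the likelihood of the observed sequence for each case: P(data | r = 1) = (1/5)(1/5) = 1/25; P(data | r = 2) = (2/5)(2/5) = 4/25; P(data | r = 3) = (3/5)(3/5) = 9/25; P(data | r = 4) = (4/5)(4/5) = 16/25.
The prior-weighted likelihoods are 2/7 · 1/25 = 2/175, 3/7 · 4/25 = 12/175, 1/7 · 9/25 = 9/175, 1/7 · 16/25 = 16/175; these sum to 39/175.
Dividing through by the total gives posterior P(r = 1 | data) = 2/39, P(r = 2 | data) = 4/13, P(r = 3 | data) = 3/13, P(r = 4 | data) = 16/39.
Averaging over the posterior, P(green next | data) = (4/5)(2/39) + (3/5)(4/13) + (2/5)(3/13) + (1/5)(16/39) = 2/5.

0.400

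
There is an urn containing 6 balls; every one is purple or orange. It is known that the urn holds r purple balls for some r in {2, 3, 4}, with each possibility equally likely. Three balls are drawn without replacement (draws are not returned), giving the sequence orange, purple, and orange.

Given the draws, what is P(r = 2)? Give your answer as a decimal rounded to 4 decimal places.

Under each hypothesis, the probability of the observed sequence is: P(data | r = 2) = (4/6)(2/5)(3/4) = 1/5; P(data | r = 3) = (3/6)(3/5)(2/4) = 3/20; P(data | r = 4) = (2/6)(4/5)(1/4) = 1/15.
Multiplying each by its prior: 1/3 · 1/5 = 1/15, 1/3 · 3/20 = 1/20, 1/3 · 1/15 = 1/45; with total 5/36.
Therefore the posterior P(r = 2 | data) = (1/15) / (5/36) = 12/25.

0.4800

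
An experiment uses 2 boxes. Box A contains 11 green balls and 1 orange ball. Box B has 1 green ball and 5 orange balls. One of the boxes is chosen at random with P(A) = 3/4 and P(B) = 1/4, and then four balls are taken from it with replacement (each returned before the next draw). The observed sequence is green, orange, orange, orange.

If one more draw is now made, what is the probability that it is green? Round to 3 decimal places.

Under each hypothesis, the probability of the observed sequence is: P(data | box A) = (11/12)(1/12)(1/12)(1/12) = 0.00053048; P(data | box B) = (1/6)(5/6)(5/6)(5/6) = 0.096451.
Weighting by the prior gives 3/4 · 0.00053048 = 0.00039786, 1/4 · 0.096451 = 0.024113; these sum to 0.024511.
Dividing through by the total gives posterior P(box A | data) = 0.016232, P(box B | data) = 0.98377.
The predictive probability is P(green next | data) = (11/12)(0.016232) + (1/6)(0.98377) = 0.17884.

0.179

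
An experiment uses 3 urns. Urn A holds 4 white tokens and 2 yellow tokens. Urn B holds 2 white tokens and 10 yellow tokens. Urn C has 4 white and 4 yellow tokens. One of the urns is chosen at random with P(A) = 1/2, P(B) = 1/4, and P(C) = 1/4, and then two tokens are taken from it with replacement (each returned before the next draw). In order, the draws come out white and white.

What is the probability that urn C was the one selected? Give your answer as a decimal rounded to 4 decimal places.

0.2143

The likelihood of the observed sequence under each hypothesis: P(data | urn A) = (4/6)(4/6) = 4/9; P(data | urn B) = (2/12)(2/12) = 1/36; P(data | urn C) = (4/8)(4/8) = 1/4.
Weighting by the prior gives 1/2 · 4/9 = 2/9, 1/4 · 1/36 = 1/144, 1/4 · 1/4 = 1/16; summing to 7/24.
Hence P(urn C | data) = (1/16) / (7/24) = 3/14.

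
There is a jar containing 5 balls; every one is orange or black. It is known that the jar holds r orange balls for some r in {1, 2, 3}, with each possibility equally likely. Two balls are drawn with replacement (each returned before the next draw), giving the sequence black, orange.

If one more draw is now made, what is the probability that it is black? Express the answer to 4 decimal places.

The likelihood of the observed sequence under each hypothesis: P(data | r = 1) = (4/5)(1/5) = 4/25; P(data | r = 2) = (3/5)(2/5) = 6/25; P(data | r = 3) = (2/5)(3/5) = 6/25.
The prior-weighted likelihoods are 1/3 · 4/25 = 4/75, 1/3 · 6/25 = 2/25, 1/3 · 6/25 = 2/25; summing to 16/75.
Normalising, the posterior is P(r = 1 | data) = 1/4, P(r = 2 | data) = 3/8, P(r = 3 | data) = 3/8.
Averaging over the posterior, P(black next | data) = (4/5)(1/4) + (3/5)(3/8) + (2/5)(3/8) = 23/40.

0.5750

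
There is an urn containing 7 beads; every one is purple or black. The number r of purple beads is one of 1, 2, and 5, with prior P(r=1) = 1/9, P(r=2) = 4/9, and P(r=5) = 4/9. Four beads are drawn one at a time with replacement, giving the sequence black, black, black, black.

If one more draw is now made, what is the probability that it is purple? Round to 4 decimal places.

0.2449

Compute the likelihood of the observed sequence for each case: P(data | r = 1) = (6/7)(6/7)(6/7)(6/7) = 0.53978; P(data | r = 2) = (5/7)(5/7)(5/7)(5/7) = 0.26031; P(data | r = 5) = (2/7)(2/7)(2/7)(2/7) = 0.0066639.
The prior-weighted likelihoods are 1/9 · 0.53978 = 0.059975, 4/9 · 0.26031 = 0.11569, 4/9 · 0.0066639 = 0.0029617; these sum to 0.17863.
Dividing through by the total gives posterior P(r = 1 | data) = 0.33575, P(r = 2 | data) = 0.64767, P(r = 5 | data) = 0.01658.
The predictive probability is P(purple next | data) = (1/7)(0.33575) + (2/7)(0.64767) + (5/7)(0.01658) = 0.24486.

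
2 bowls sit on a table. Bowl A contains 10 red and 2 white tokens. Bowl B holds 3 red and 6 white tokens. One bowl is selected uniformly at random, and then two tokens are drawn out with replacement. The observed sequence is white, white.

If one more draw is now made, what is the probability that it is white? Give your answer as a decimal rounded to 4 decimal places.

For each hypothesis, P(data | H) works out to: P(data | bowl A) = (2/12)(2/12) = 1/36; P(data | bowl B) = (6/9)(6/9) = 4/9.
The prior-weighted likelihoods are 1/2 · 1/36 = 1/72, 1/2 · 4/9 = 2/9; with total 17/72.
Dividing through by the total gives posterior P(bowl A | data) = 1/17, P(bowl B | data) = 16/17.
The predictive probability is P(white next | data) = (1/6)(1/17) + (2/3)(16/17) = 65/102.

0.6373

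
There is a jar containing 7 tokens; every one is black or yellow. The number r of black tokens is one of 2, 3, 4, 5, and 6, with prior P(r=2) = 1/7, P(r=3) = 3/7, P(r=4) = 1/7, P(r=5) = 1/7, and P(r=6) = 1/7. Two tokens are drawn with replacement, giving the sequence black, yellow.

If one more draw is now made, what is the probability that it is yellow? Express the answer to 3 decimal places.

0.494

Compute the likelihood of the observed sequence for each case: P(data | r = 2) = (2/7)(5/7) = 10/49; P(data | r = 3) = (3/7)(4/7) = 12/49; P(data | r = 4) = (4/7)(3/7) = 12/49; P(data | r = 5) = (5/7)(2/7) = 10/49; P(data | r = 6) = (6/7)(1/7) = 6/49.
Weighting by the prior gives 1/7 · 10/49 = 10/343, 3/7 · 12/49 = 36/343, 1/7 · 12/49 = 12/343, 1/7 · 10/49 = 10/343, 1/7 · 6/49 = 6/343; summing to 74/343.
Dividing through by the total gives posterior P(r = 2 | data) = 5/37, P(r = 3 | data) = 18/37, P(r = 4 | data) = 6/37, P(r = 5 | data) = 5/37, P(r = 6 | data) = 3/37.
So P(yellow next | data) = Σ P(yellow next | H) P(H | data) = (5/7)(5/37) + (4/7)(18/37) + (3/7)(6/37) + (2/7)(5/37) + (1/7)(3/37) = 128/259.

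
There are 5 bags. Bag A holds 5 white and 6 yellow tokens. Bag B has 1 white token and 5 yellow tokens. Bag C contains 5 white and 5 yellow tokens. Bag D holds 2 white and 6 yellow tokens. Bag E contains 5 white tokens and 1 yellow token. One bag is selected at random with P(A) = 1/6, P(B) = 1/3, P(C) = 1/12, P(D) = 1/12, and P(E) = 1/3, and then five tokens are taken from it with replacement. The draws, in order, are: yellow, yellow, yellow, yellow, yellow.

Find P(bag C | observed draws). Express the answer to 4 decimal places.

Compute the likelihood of the observed sequence for each case: P(data | bag A) = (6/11)(6/11)(6/11)(6/11)(6/11) = 0.048283; P(data | bag B) = (5/6)(5/6)(5/6)(5/6)(5/6) = 0.40188; P(data | bag C) = (5/10)(5/10)(5/10)(5/10)(5/10) = 0.03125; P(data | bag D) = (6/8)(6/8)(6/8)(6/8)(6/8) = 0.2373; P(data | bag E) = (1/6)(1/6)(1/6)(1/6)(1/6) = 0.0001286.
The prior-weighted likelihoods are 1/6 · 0.048283 = 0.0080471, 1/3 · 0.40188 = 0.13396, 1/12 · 0.03125 = 0.0026042, 1/12 · 0.2373 = 0.019775, 1/3 · 0.0001286 = 4.2867e-05; summing to 0.16443.
So P(bag C | data) = (0.0026042) / (0.16443) = 0.015838.

0.0158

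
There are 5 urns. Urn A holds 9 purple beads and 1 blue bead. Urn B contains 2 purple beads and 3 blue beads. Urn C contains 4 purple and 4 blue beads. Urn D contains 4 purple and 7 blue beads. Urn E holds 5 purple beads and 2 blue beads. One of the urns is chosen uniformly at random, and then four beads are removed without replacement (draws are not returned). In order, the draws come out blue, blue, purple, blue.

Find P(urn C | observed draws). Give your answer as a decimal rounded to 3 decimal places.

The likelihood of the observed sequence under each hypothesis: P(data | urn A) = (1/10)(0/9) = 0; P(data | urn B) = (3/5)(2/4)(2/3)(1/2) = 0.1; P(data | urn C) = (4/8)(3/7)(4/6)(2/5) = 0.057143; P(data | urn D) = (7/11)(6/10)(4/9)(5/8) = 0.10606; P(data | urn E) = (2/7)(1/6)(5/5)(0/4) = 0.
The prior-weighted likelihoods are 1/5 · 0 = 0, 1/5 · 0.1 = 0.02, 1/5 · 0.057143 = 0.011429, 1/5 · 0.10606 = 0.021212, 1/5 · 0 = 0; these sum to 0.052641.
Hence P(urn C | data) = (0.011429) / (0.052641) = 0.21711.

0.217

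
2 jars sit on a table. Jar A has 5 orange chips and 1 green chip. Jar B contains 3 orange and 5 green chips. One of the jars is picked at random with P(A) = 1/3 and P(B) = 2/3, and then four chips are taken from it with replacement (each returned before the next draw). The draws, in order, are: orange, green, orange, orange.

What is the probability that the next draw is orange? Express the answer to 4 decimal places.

0.6473

Compute the likelihood of the observed sequence for each case: P(data | jar A) = (5/6)(1/6)(5/6)(5/6) = 0.096451; P(data | jar B) = (3/8)(5/8)(3/8)(3/8) = 0.032959.
The prior-weighted likelihoods are 1/3 · 0.096451 = 0.03215, 2/3 · 0.032959 = 0.021973; summing to 0.054123.
The posterior is then P(jar A | data) = 0.59402, P(jar B | data) = 0.40598.
The predictive probability is P(orange next | data) = (5/6)(0.59402) + (3/8)(0.40598) = 0.64726.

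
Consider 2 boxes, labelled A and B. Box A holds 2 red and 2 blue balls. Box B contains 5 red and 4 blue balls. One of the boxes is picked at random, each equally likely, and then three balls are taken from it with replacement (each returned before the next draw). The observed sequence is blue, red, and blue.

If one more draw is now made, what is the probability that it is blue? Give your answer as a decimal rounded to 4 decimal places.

Under each hypothesis, the probability of the observed sequence is: P(data | box A) = (2/4)(2/4)(2/4) = 0.125; P(data | box B) = (4/9)(5/9)(4/9) = 0.10974.
Weighting by the prior gives 1/2 · 0.125 = 0.0625, 1/2 · 0.10974 = 0.05487; these sum to 0.11737.
The posterior is then P(box A | data) = 0.53251, P(box B | data) = 0.46749.
So P(blue next | data) = Σ P(blue next | H) P(H | data) = (1/2)(0.53251) + (4/9)(0.46749) = 0.47403.

0.4740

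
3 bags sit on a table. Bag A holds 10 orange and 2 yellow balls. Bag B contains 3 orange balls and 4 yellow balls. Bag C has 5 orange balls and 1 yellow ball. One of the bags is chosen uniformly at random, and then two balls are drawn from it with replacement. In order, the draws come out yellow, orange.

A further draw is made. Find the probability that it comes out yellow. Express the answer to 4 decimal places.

Under each hypothesis, the probability of the observed sequence is: P(data | bag A) = (2/12)(10/12) = 0.13889; P(data | bag B) = (4/7)(3/7) = 0.2449; P(data | bag C) = (1/6)(5/6) = 0.13889.
Multiplying each by its prior: 1/3 · 0.13889 = 0.046296, 1/3 · 0.2449 = 0.081633, 1/3 · 0.13889 = 0.046296; with total 0.17423.
The posterior is then P(bag A | data) = 0.26573, P(bag B | data) = 0.46855, P(bag C | data) = 0.26573.
The predictive probability is P(yellow next | data) = (1/6)(0.26573) + (4/7)(0.46855) + (1/6)(0.26573) = 0.35632.

0.3563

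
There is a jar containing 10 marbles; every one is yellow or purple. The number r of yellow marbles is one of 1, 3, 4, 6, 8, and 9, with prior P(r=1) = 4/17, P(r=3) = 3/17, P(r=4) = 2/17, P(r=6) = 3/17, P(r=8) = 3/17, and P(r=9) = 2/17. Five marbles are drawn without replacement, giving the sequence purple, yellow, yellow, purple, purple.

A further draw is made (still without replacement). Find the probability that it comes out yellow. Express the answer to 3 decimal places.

The likelihood of the observed sequence under each hypothesis: P(data | r = 1) = (9/10)(1/9)(0/8) = 0; P(data | r = 3) = (7/10)(3/9)(2/8)(6/7)(5/6) = 1/24; P(data | r = 4) = (6/10)(4/9)(3/8)(5/7)(4/6) = 1/21; P(data | r = 6) = (4/10)(6/9)(5/8)(3/7)(2/6) = 1/42; P(data | r = 8) = (2/10)(8/9)(7/8)(1/7)(0/6) = 0; P(data | r = 9) = (1/10)(9/9)(8/8)(0/7) = 0.
The prior-weighted likelihoods are 4/17 · 0 = 0, 3/17 · 1/24 = 1/136, 2/17 · 1/21 = 2/357, 3/17 · 1/42 = 1/238, 3/17 · 0 = 0, 2/17 · 0 = 0; summing to 7/408.
The posterior is then P(r = 1 | data) = 0, P(r = 3 | data) = 3/7, P(r = 4 | data) = 16/49, P(r = 6 | data) = 12/49, P(r = 8 | data) = 0, P(r = 9 | data) = 0.
So P(yellow next | data) = Σ P(yellow next | H) P(H | data) = (1/5)(3/7) + (2/5)(16/49) + (4/5)(12/49) = 101/245.

0.412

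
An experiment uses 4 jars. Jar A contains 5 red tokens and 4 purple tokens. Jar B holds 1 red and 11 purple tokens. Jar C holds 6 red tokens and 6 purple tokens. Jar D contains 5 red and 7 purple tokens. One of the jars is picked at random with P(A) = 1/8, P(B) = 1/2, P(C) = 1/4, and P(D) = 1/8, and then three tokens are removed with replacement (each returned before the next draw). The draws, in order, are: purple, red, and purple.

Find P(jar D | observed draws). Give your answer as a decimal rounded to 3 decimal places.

The likelihood of the observed sequence under each hypothesis: P(data | jar A) = (4/9)(5/9)(4/9) = 0.10974; P(data | jar B) = (11/12)(1/12)(11/12) = 0.070023; P(data | jar C) = (6/12)(6/12)(6/12) = 0.125; P(data | jar D) = (7/12)(5/12)(7/12) = 0.14178.
The prior-weighted likelihoods are 1/8 · 0.10974 = 0.013717, 1/2 · 0.070023 = 0.035012, 1/4 · 0.125 = 0.03125, 1/8 · 0.14178 = 0.017723; these sum to 0.097702.
By Bayes' rule, P(jar D | data) = (0.017723) / (0.097702) = 0.1814.

0.181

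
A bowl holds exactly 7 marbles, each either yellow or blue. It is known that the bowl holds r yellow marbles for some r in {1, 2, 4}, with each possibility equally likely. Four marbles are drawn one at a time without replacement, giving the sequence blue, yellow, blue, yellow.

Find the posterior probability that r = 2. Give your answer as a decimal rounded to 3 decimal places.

For each hypothesis, P(data | H) works out to: P(data | r = 1) = (6/7)(1/6)(5/5)(0/4) = 0; P(data | r = 2) = (5/7)(2/6)(4/5)(1/4) = 1/21; P(data | r = 4) = (3/7)(4/6)(2/5)(3/4) = 3/35.
The prior-weighted likelihoods are 1/3 · 0 = 0, 1/3 · 1/21 = 1/63, 1/3 · 3/35 = 1/35; with total 2/45.
Therefore the posterior P(r = 2 | data) = (1/63) / (2/45) = 5/14.

0.357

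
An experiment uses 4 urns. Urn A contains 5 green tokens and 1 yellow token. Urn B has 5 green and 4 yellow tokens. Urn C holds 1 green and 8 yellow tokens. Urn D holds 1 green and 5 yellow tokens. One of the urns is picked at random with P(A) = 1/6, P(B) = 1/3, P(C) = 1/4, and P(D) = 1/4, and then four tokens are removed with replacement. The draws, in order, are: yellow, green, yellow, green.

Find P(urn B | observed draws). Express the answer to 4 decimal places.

0.6598

The likelihood of the observed sequence under each hypothesis: P(data | urn A) = (1/6)(5/6)(1/6)(5/6) = 0.01929; P(data | urn B) = (4/9)(5/9)(4/9)(5/9) = 0.060966; P(data | urn C) = (8/9)(1/9)(8/9)(1/9) = 0.0097546; P(data | urn D) = (5/6)(1/6)(5/6)(1/6) = 0.01929.
The prior-weighted likelihoods are 1/6 · 0.01929 = 0.003215, 1/3 · 0.060966 = 0.020322, 1/4 · 0.0097546 = 0.0024387, 1/4 · 0.01929 = 0.0048225; with total 0.030798.
Hence P(urn B | data) = (0.020322) / (0.030798) = 0.65984.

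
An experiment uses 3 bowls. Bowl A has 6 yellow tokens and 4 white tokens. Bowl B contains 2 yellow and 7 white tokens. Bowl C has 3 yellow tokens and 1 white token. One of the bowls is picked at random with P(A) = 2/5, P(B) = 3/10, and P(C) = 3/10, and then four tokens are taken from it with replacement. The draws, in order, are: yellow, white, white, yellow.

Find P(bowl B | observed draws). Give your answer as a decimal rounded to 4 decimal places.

Compute the likelihood of the observed sequence for each case: P(data | bowl A) = (6/10)(4/10)(4/10)(6/10) = 0.0576; P(data | bowl B) = (2/9)(7/9)(7/9)(2/9) = 0.029873; P(data | bowl C) = (3/4)(1/4)(1/4)(3/4) = 0.035156.
The prior-weighted likelihoods are 2/5 · 0.0576 = 0.02304, 3/10 · 0.029873 = 0.008962, 3/10 · 0.035156 = 0.010547; with total 0.042549.
By Bayes' rule, P(bowl B | data) = (0.008962) / (0.042549) = 0.21063.

0.2106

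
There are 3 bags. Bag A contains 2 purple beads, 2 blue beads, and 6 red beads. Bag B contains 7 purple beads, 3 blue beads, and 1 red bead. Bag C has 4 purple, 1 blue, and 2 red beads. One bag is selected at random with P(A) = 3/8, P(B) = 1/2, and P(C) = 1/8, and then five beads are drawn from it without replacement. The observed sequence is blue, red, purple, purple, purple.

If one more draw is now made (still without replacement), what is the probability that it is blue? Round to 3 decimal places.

The likelihood of the observed sequence under each hypothesis: P(data | bag A) = (2/10)(6/9)(2/8)(1/7)(0/6) = 0; P(data | bag B) = (3/11)(1/10)(7/9)(6/8)(5/7) = 0.011364; P(data | bag C) = (1/7)(2/6)(4/5)(3/4)(2/3) = 0.019048.
Weighting by the prior gives 3/8 · 0 = 0, 1/2 · 0.011364 = 0.0056818, 1/8 · 0.019048 = 0.002381; these sum to 0.0080628.
Normalising, the posterior is P(bag A | data) = 0, P(bag B | data) = 0.7047, P(bag C | data) = 0.2953.
So P(blue next | data) = Σ P(blue next | H) P(H | data) = (1/3)(0.7047) + (0)(0.2953) = 0.2349.

0.235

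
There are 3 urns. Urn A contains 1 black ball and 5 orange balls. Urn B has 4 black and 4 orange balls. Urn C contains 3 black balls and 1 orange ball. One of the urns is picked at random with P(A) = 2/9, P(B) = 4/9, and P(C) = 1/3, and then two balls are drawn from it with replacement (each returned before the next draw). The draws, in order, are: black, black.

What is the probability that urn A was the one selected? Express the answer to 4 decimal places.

0.0203

Compute the likelihood of the observed sequence for each case: P(data | urn A) = (1/6)(1/6) = 0.027778; P(data | urn B) = (4/8)(4/8) = 0.25; P(data | urn C) = (3/4)(3/4) = 0.5625.
Multiplying each by its prior: 2/9 · 0.027778 = 0.0061728, 4/9 · 0.25 = 0.11111, 1/3 · 0.5625 = 0.1875; summing to 0.30478.
So P(urn A | data) = (0.0061728) / (0.30478) = 0.020253.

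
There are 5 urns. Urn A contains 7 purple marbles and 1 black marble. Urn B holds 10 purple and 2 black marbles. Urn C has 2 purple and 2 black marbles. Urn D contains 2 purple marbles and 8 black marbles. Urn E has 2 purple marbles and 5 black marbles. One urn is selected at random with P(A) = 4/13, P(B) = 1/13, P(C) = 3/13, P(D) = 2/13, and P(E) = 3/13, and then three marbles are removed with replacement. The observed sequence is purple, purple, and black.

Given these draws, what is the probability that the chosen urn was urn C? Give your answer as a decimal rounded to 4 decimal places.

0.3371

Compute the likelihood of the observed sequence for each case: P(data | urn A) = (7/8)(7/8)(1/8) = 0.095703; P(data | urn B) = (10/12)(10/12)(2/12) = 0.11574; P(data | urn C) = (2/4)(2/4)(2/4) = 0.125; P(data | urn D) = (2/10)(2/10)(8/10) = 0.032; P(data | urn E) = (2/7)(2/7)(5/7) = 0.058309.
The prior-weighted likelihoods are 4/13 · 0.095703 = 0.029447, 1/13 · 0.11574 = 0.0089031, 3/13 · 0.125 = 0.028846, 2/13 · 0.032 = 0.0049231, 3/13 · 0.058309 = 0.013456; summing to 0.085575.
By Bayes' rule, P(urn C | data) = (0.028846) / (0.085575) = 0.33708.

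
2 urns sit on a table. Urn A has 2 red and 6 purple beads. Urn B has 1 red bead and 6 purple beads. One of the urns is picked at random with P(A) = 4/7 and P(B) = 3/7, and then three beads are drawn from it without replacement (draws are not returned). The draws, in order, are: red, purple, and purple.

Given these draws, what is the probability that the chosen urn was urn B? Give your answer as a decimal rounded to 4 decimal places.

The likelihood of the observed sequence under each hypothesis: P(data | urn A) = (2/8)(6/7)(5/6) = 5/28; P(data | urn B) = (1/7)(6/6)(5/5) = 1/7.
Multiplying each by its prior: 4/7 · 5/28 = 5/49, 3/7 · 1/7 = 3/49; with total 8/49.
Hence P(urn B | data) = (3/49) / (8/49) = 3/8.

0.3750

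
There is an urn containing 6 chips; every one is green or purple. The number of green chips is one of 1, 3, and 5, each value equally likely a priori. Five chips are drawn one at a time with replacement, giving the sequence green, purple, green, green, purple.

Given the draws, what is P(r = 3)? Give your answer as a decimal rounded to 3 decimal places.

0.618

For each hypothesis, P(data | H) works out to: P(data | r = 1) = (1/6)(5/6)(1/6)(1/6)(5/6) = 0.003215; P(data | r = 3) = (3/6)(3/6)(3/6)(3/6)(3/6) = 0.03125; P(data | r = 5) = (5/6)(1/6)(5/6)(5/6)(1/6) = 0.016075.
Weighting by the prior gives 1/3 · 0.003215 = 0.0010717, 1/3 · 0.03125 = 0.010417, 1/3 · 0.016075 = 0.0053584; with total 0.016847.
So P(r = 3 | data) = (0.010417) / (0.016847) = 0.61832.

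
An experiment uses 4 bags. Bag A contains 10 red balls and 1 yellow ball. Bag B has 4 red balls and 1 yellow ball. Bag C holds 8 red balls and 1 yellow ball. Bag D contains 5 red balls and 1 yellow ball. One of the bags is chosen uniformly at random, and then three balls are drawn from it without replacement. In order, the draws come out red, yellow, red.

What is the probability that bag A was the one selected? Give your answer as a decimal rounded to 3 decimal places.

0.160

Compute the likelihood of the observed sequence for each case: P(data | bag A) = (10/11)(1/10)(9/9) = 0.090909; P(data | bag B) = (4/5)(1/4)(3/3) = 0.2; P(data | bag C) = (8/9)(1/8)(7/7) = 0.11111; P(data | bag D) = (5/6)(1/5)(4/4) = 0.16667.
Multiplying each by its prior: 1/4 · 0.090909 = 0.022727, 1/4 · 0.2 = 0.05, 1/4 · 0.11111 = 0.027778, 1/4 · 0.16667 = 0.041667; summing to 0.14217.
Therefore the posterior P(bag A | data) = (0.022727) / (0.14217) = 0.15986.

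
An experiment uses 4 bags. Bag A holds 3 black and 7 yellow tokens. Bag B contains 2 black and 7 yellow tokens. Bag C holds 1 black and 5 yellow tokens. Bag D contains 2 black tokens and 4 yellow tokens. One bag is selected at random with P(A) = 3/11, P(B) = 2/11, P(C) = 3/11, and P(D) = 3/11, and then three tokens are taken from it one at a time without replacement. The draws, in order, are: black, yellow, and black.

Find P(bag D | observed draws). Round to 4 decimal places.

0.4645

Compute the likelihood of the observed sequence for each case: P(data | bag A) = (3/10)(7/9)(2/8) = 7/120; P(data | bag B) = (2/9)(7/8)(1/7) = 1/36; P(data | bag C) = (1/6)(5/5)(0/4) = 0; P(data | bag D) = (2/6)(4/5)(1/4) = 1/15.
The prior-weighted likelihoods are 3/11 · 7/120 = 7/440, 2/11 · 1/36 = 1/198, 3/11 · 0 = 0, 3/11 · 1/15 = 1/55; these sum to 31/792.
Hence P(bag D | data) = (1/55) / (31/792) = 72/155.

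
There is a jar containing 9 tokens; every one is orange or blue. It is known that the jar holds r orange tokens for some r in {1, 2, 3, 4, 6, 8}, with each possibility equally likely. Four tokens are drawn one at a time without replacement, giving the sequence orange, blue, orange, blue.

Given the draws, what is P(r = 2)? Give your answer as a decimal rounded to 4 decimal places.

Compute the likelihood of the observed sequence for each case: P(data | r = 1) = (1/9)(8/8)(0/7) = 0; P(data | r = 2) = (2/9)(7/8)(1/7)(6/6) = 1/36; P(data | r = 3) = (3/9)(6/8)(2/7)(5/6) = 5/84; P(data | r = 4) = (4/9)(5/8)(3/7)(4/6) = 5/63; P(data | r = 6) = (6/9)(3/8)(5/7)(2/6) = 5/84; P(data | r = 8) = (8/9)(1/8)(7/7)(0/6) = 0.
The prior-weighted likelihoods are 1/6 · 0 = 0, 1/6 · 1/36 = 1/216, 1/6 · 5/84 = 5/504, 1/6 · 5/63 = 5/378, 1/6 · 5/84 = 5/504, 1/6 · 0 = 0; these sum to 19/504.
Therefore the posterior P(r = 2 | data) = (1/216) / (19/504) = 7/57.

0.1228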